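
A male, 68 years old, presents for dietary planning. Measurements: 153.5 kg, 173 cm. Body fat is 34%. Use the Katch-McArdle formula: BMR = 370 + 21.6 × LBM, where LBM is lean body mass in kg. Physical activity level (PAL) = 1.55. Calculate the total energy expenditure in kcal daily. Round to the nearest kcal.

3965 kcal daily

LBM = 153.5 × (1 − 0.34) = 101.31 kg. Katch-McArdle: BMR = 370 + 21.6 × 101.31 = 2558.296 kcal/day.
TEE = BMR × activity factor = 2558.296 × 1.55 = 3965.3588 kcal/day.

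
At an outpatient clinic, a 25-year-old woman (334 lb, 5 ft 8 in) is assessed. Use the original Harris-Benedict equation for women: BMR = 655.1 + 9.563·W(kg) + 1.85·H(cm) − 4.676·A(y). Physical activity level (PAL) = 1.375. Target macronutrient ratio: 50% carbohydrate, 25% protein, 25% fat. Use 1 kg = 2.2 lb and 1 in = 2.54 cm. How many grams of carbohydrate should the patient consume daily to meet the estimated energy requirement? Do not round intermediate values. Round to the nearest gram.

397 g/day

Convert to metric: weight = 334 ÷ 2.2 = 151.8182 kg; height = (5×12 + 8) × 2.54 = 68 × 2.54 = 172.72 cm.
Harris-Benedict: BMR = 655.1 + 9.563(151.8182) + 1.85(172.72) − 4.676(25) = 2309.5693 kcal/day.
TEE = 2309.5693 × 1.375 = 3175.6578 kcal/day.
Carbohydrate energy = 50% × 3175.6578 = 1587.8289 kcal.
Carbohydrate = 1587.8289 ÷ 4 kcal/g = 396.9572 g.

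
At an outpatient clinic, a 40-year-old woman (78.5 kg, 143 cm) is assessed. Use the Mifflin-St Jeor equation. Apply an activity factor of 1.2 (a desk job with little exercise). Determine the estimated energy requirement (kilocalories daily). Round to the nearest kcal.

Mifflin-St Jeor (female): BMR = 10(78.5) + 6.25(143) − 5(40) − 161 = 785 + 893.75 − 200 − 161 = 1317.75 kcal/day.
TEE = BMR × activity factor = 1317.75 × 1.2 = 1581.3 kcal/day.

1581 kilocalories daily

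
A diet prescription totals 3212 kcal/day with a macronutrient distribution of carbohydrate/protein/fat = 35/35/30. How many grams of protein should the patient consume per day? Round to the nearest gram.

Protein energy = 35% × 3212 = 1124.2 kcal.
At 4 kcal/g: 1124.2 ÷ 4 = 281.05 g.

281 g/day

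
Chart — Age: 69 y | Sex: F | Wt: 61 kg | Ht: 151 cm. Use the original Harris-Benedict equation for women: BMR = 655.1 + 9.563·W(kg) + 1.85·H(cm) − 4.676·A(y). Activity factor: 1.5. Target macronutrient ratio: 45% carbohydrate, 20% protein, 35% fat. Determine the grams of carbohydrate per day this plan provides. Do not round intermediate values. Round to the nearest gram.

Harris-Benedict: BMR = 655.1 + 9.563(61) + 1.85(151) − 4.676(69) = 1195.149 kcal/day.
TEE = 1195.149 × 1.5 = 1792.7235 kcal/day.
Carbohydrate energy = 45% × 1792.7235 = 806.7256 kcal.
Carbohydrate = 806.7256 ÷ 4 kcal/g = 201.6814 g.

202 g/day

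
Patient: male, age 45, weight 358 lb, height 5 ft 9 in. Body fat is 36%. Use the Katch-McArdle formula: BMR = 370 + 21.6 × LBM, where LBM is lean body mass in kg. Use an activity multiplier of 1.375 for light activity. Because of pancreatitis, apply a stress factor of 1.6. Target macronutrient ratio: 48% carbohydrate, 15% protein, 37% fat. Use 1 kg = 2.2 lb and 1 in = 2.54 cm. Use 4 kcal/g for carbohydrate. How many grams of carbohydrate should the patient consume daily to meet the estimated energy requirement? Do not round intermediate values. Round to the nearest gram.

Convert to metric: weight = 358 ÷ 2.2 = 162.7273 kg; height = (5×12 + 9) × 2.54 = 69 × 2.54 = 175.26 cm.
LBM = 162.7273 × (1 − 0.36) = 104.1455 kg. Katch-McArdle: BMR = 370 + 21.6 × 104.1455 = 2619.5418 kcal/day.
TEE = 2619.5418 × 1.375 = 3601.87 kcal/day.
With stress factor 1.6: 3601.87 × 1.6 = 5762.992 kcal/day.
Carbohydrate energy = 48% × 5762.992 = 2766.2362 kcal.
Carbohydrate = 2766.2362 ÷ 4 kcal/g = 691.559 g.

692 g/day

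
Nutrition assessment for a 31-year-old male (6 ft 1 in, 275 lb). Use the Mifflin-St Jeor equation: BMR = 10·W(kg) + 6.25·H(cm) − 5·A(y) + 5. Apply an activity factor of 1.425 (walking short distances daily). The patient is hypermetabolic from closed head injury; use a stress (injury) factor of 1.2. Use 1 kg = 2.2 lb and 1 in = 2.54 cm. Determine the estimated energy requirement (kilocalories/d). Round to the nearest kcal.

3863 kilocalories/d

Convert to metric: weight = 275 ÷ 2.2 = 125 kg; height = (6×12 + 1) × 2.54 = 73 × 2.54 = 185.42 cm.
Mifflin-St Jeor (male): BMR = 10(125) + 6.25(185.42) − 5(31) + 5 = 1250 + 1158.875 − 155 + 5 = 2258.875 kcal/day.
TEE = BMR × activity factor = 2258.875 × 1.425 = 3218.8969 kcal/day.
Apply stress factor: 3218.8969 × 1.2 = 3862.6763 kcal/day.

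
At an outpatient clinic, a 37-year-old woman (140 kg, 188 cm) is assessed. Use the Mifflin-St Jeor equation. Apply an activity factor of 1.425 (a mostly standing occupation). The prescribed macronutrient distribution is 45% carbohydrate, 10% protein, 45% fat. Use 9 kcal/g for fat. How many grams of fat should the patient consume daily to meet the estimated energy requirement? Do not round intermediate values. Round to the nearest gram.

159 g/day

Mifflin-St Jeor (female): BMR = 10(140) + 6.25(188) − 5(37) − 161 = 1400 + 1175 − 185 − 161 = 2229 kcal/day.
TEE = 2229 × 1.425 = 3176.325 kcal/day.
Fat energy = 45% × 3176.325 = 1429.3463 kcal.
Fat = 1429.3463 ÷ 9 kcal/g = 158.8163 g.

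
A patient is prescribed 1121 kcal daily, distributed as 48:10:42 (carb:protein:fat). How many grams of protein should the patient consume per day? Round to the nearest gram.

28 g/day

Protein energy = 10% × 1121 = 112.1 kcal.
At 4 kcal/g: 112.1 ÷ 4 = 28.025 g.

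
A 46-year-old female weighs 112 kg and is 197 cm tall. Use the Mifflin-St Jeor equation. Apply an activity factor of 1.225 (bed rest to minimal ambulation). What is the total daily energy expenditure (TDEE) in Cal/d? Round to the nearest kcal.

2401 Cal/d

Mifflin-St Jeor (female): BMR = 10(112) + 6.25(197) − 5(46) − 161 = 1120 + 1231.25 − 230 − 161 = 1960.25 kcal/day.
TEE = BMR × activity factor = 1960.25 × 1.225 = 2401.3063 kcal/day.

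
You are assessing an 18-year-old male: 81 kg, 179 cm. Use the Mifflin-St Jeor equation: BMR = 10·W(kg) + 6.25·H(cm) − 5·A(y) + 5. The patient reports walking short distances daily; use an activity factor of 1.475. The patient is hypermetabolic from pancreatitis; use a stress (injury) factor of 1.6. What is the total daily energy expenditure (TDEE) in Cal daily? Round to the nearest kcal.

4351 Cal daily

Mifflin-St Jeor (male): BMR = 10(81) + 6.25(179) − 5(18) + 5 = 810 + 1118.75 − 90 + 5 = 1843.75 kcal/day.
TEE = BMR × activity factor = 1843.75 × 1.475 = 2719.5313 kcal/day.
Apply stress factor: 2719.5313 × 1.6 = 4351.25 kcal/day.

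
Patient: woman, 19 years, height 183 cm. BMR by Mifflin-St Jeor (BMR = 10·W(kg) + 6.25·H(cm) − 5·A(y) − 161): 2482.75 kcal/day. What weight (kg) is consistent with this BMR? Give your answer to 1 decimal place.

159.5 kg

2482.75 = 10·W + 6.25(183) − 5(19) − 161
10·W = 2482.75 − 887.75 = 1595, so W = 159.5 kg.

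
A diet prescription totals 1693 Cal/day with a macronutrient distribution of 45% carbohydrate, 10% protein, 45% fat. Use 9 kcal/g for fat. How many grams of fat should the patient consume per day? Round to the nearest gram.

85 g/day

Fat energy = 45% × 1693 = 761.85 kcal.
At 9 kcal/g: 761.85 ÷ 9 = 84.65 g.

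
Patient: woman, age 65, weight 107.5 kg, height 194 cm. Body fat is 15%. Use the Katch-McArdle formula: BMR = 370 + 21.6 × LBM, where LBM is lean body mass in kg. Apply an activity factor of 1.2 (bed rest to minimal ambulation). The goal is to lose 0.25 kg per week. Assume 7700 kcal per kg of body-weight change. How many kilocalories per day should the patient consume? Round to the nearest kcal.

LBM = 107.5 × (1 − 0.15) = 91.375 kg. Katch-McArdle: BMR = 370 + 21.6 × 91.375 = 2343.7 kcal/day.
TEE = 2343.7 × 1.2 = 2812.44 kcal/day.
Required daily deficit = 0.25 × 7700 ÷ 7 = 275 kcal/day.
Target intake = 2812.44 − 275 = 2537.44 kcal/day.

2537 kilocalories per day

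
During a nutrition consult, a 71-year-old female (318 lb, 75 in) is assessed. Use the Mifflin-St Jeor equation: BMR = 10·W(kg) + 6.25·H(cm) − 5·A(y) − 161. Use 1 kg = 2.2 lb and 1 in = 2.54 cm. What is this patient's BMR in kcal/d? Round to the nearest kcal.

Convert to metric: weight = 318 ÷ 2.2 = 144.5455 kg; height = 75 × 2.54 = 190.5 cm.
Mifflin-St Jeor (female): BMR = 10(144.5455) + 6.25(190.5) − 5(71) − 161 = 1445.4545 + 1190.625 − 355 − 161 = 2120.0795 kcal/day.

2120 kcal/d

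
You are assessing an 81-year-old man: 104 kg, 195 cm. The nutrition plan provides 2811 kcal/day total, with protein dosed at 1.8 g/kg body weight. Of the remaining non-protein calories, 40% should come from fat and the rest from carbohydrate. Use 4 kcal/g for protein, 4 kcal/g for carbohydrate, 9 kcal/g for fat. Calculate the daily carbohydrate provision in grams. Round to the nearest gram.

309 g/day

Protein = 1.8 × 104 = 187.2 g → 187.2 × 4 = 748.8 kcal.
Non-protein calories = 2811 − 748.8 = 2062.2 kcal.
Fat: 40% × 2062.2 = 824.88 kcal; carbohydrate: 1237.32 kcal.
Carbohydrate: 1237.32 kcal ÷ 4 kcal/g = 309.33 g.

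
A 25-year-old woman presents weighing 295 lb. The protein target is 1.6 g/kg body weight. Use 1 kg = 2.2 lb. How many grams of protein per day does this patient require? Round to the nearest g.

Weight in kg = 295 ÷ 2.2 = 134.0909 kg.
Protein = 1.6 g/kg × 134.0909 kg = 214.5455 g/day.

215 g/day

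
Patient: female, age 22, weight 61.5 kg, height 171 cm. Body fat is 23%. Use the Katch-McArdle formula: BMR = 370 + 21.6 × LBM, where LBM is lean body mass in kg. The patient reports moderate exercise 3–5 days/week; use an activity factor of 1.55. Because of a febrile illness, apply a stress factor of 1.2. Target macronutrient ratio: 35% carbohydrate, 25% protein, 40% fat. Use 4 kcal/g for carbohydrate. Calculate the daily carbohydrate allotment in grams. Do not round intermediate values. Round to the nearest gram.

227 g/day

LBM = 61.5 × (1 − 0.23) = 47.355 kg. Katch-McArdle: BMR = 370 + 21.6 × 47.355 = 1392.868 kcal/day.
TEE = 1392.868 × 1.55 = 2158.9454 kcal/day.
With stress factor 1.2: 2158.9454 × 1.2 = 2590.7345 kcal/day.
Carbohydrate energy = 35% × 2590.7345 = 906.7571 kcal.
Carbohydrate = 906.7571 ÷ 4 kcal/g = 226.6893 g.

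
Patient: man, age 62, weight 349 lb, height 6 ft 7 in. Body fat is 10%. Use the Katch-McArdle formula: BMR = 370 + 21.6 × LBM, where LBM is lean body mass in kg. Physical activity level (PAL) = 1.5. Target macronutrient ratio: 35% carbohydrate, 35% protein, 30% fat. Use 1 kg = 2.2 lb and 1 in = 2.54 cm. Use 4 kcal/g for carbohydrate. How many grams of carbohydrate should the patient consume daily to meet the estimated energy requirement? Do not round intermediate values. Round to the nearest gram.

Convert to metric: weight = 349 ÷ 2.2 = 158.6364 kg; height = (6×12 + 7) × 2.54 = 79 × 2.54 = 200.66 cm.
LBM = 158.6364 × (1 − 0.1) = 142.7727 kg. Katch-McArdle: BMR = 370 + 21.6 × 142.7727 = 3453.8909 kcal/day.
TEE = 3453.8909 × 1.5 = 5180.8364 kcal/day.
Carbohydrate energy = 35% × 5180.8364 = 1813.2927 kcal.
Carbohydrate = 1813.2927 ÷ 4 kcal/g = 453.3232 g.

453 g/day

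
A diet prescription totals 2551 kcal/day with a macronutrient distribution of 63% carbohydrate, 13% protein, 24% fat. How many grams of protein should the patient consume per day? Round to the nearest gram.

83 g/day

Protein energy = 13% × 2551 = 331.63 kcal.
At 4 kcal/g: 331.63 ÷ 4 = 82.9075 g.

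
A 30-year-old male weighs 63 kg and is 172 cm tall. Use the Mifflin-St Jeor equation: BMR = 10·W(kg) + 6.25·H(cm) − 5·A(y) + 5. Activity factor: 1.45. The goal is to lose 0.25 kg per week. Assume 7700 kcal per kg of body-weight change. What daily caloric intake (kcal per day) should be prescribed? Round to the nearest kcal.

Mifflin-St Jeor (male): BMR = 10(63) + 6.25(172) − 5(30) + 5 = 630 + 1075 − 150 + 5 = 1560 kcal/day.
TEE = 1560 × 1.45 = 2262 kcal/day.
Required daily deficit = 0.25 × 7700 ÷ 7 = 275 kcal/day.
Target intake = 2262 − 275 = 1987 kcal/day.

1987 kcal per day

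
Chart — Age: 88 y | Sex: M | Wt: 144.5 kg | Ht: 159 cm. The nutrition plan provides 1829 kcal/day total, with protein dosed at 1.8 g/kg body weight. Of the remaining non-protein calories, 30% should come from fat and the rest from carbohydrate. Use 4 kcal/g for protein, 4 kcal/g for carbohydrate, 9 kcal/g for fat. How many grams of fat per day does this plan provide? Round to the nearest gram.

Protein = 1.8 × 144.5 = 260.1 g → 260.1 × 4 = 1040.4 kcal.
Non-protein calories = 1829 − 1040.4 = 788.6 kcal.
Fat: 30% × 788.6 = 236.58 kcal; carbohydrate: 552.02 kcal.
Fat: 236.58 kcal ÷ 9 kcal/g = 26.2867 g.

26 g/day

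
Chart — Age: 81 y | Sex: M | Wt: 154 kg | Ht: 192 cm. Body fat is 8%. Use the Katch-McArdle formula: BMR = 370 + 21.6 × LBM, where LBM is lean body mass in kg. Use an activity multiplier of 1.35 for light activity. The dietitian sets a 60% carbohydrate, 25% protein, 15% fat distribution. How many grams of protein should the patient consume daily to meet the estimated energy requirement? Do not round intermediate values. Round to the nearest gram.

LBM = 154 × (1 − 0.08) = 141.68 kg. Katch-McArdle: BMR = 370 + 21.6 × 141.68 = 3430.288 kcal/day.
TEE = 3430.288 × 1.35 = 4630.8888 kcal/day.
Protein energy = 25% × 4630.8888 = 1157.7222 kcal.
Protein = 1157.7222 ÷ 4 kcal/g = 289.4306 g.

289 g/day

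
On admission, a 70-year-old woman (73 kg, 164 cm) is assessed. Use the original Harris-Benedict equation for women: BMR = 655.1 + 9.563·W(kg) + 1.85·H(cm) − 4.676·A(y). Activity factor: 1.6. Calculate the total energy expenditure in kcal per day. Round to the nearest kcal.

Harris-Benedict: BMR = 655.1 + 9.563(73) + 1.85(164) − 4.676(70) = 1329.279 kcal/day.
TEE = BMR × activity factor = 1329.279 × 1.6 = 2126.8464 kcal/day.

2127 kcal per day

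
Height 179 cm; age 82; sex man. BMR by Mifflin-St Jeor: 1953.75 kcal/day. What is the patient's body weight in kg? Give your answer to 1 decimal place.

1953.75 = 10·W + 6.25(179) − 5(82) + 5
10·W = 1953.75 − 713.75 = 1240, so W = 124 kg.

124.0 kg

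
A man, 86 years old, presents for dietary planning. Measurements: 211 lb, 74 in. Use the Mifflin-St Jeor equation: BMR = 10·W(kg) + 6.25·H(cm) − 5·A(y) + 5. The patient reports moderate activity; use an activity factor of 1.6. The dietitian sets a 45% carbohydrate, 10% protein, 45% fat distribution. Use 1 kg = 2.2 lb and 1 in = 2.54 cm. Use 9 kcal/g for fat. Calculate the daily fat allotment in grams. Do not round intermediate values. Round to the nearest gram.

137 g/day

Convert to metric: weight = 211 ÷ 2.2 = 95.9091 kg; height = 74 × 2.54 = 187.96 cm.
Mifflin-St Jeor (male): BMR = 10(95.9091) + 6.25(187.96) − 5(86) + 5 = 959.0909 + 1174.75 − 430 + 5 = 1708.8409 kcal/day.
TEE = 1708.8409 × 1.6 = 2734.1455 kcal/day.
Fat energy = 45% × 2734.1455 = 1230.3655 kcal.
Fat = 1230.3655 ÷ 9 kcal/g = 136.7073 g.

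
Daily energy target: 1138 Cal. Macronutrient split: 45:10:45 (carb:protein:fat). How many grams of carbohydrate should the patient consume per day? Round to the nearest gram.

Carbohydrate energy = 45% × 1138 = 512.1 kcal.
At 4 kcal/g: 512.1 ÷ 4 = 128.025 g.

128 g/day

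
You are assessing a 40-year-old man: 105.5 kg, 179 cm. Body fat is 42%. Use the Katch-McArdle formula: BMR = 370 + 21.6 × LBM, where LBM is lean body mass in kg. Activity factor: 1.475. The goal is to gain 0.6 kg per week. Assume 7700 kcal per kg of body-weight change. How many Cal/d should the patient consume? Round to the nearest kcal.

3155 Cal/d

LBM = 105.5 × (1 − 0.42) = 61.19 kg. Katch-McArdle: BMR = 370 + 21.6 × 61.19 = 1691.704 kcal/day.
TEE = 1691.704 × 1.475 = 2495.2634 kcal/day.
Required daily surplus = 0.6 × 7700 ÷ 7 = 660 kcal/day.
Target intake = 2495.2634 + 660 = 3155.2634 kcal/day.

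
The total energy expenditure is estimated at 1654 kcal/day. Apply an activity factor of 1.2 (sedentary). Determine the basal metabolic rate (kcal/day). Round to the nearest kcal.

1378 kcal/day

BMR = TEE ÷ activity factor = 1654 ÷ 1.2 = 1378.3333 kcal/day.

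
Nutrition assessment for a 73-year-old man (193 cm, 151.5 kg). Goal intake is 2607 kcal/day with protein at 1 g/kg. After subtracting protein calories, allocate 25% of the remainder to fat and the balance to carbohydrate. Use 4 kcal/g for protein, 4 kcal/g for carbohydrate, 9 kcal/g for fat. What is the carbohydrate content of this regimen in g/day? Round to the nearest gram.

375 g/day

Protein = 1 × 151.5 = 151.5 g → 151.5 × 4 = 606 kcal.
Non-protein calories = 2607 − 606 = 2001 kcal.
Fat: 25% × 2001 = 500.25 kcal; carbohydrate: 1500.75 kcal.
Carbohydrate: 1500.75 kcal ÷ 4 kcal/g = 375.1875 g.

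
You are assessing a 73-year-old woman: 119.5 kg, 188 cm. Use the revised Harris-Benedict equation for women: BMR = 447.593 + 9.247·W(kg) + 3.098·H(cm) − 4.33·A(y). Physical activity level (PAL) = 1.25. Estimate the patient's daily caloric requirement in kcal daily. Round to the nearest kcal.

Harris-Benedict: BMR = 447.593 + 9.247(119.5) + 3.098(188) − 4.33(73) = 1818.9435 kcal/day.
TEE = BMR × activity factor = 1818.9435 × 1.25 = 2273.6794 kcal/day.

2274 kcal daily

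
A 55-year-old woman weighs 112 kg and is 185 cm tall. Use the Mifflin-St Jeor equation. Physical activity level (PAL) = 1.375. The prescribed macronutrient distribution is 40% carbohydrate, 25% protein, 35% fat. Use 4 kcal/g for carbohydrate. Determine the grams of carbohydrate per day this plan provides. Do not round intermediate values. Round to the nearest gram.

253 g/day

Mifflin-St Jeor (female): BMR = 10(112) + 6.25(185) − 5(55) − 161 = 1120 + 1156.25 − 275 − 161 = 1840.25 kcal/day.
TEE = 1840.25 × 1.375 = 2530.3438 kcal/day.
Carbohydrate energy = 40% × 2530.3438 = 1012.1375 kcal.
Carbohydrate = 1012.1375 ÷ 4 kcal/g = 253.0344 g.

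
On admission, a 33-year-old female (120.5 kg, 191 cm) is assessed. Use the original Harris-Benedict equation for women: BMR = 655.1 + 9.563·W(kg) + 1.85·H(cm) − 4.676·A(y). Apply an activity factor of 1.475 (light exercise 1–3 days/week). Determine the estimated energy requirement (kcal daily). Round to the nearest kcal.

2960 kcal daily

Harris-Benedict: BMR = 655.1 + 9.563(120.5) + 1.85(191) − 4.676(33) = 2006.4835 kcal/day.
TEE = BMR × activity factor = 2006.4835 × 1.475 = 2959.5632 kcal/day.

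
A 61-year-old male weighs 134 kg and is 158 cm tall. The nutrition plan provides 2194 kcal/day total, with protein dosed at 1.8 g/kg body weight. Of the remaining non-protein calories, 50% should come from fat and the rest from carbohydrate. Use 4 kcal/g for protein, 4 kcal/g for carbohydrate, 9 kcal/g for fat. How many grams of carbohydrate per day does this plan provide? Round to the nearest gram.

Protein = 1.8 × 134 = 241.2 g → 241.2 × 4 = 964.8 kcal.
Non-protein calories = 2194 − 964.8 = 1229.2 kcal.
Fat: 50% × 1229.2 = 614.6 kcal; carbohydrate: 614.6 kcal.
Carbohydrate: 614.6 kcal ÷ 4 kcal/g = 153.65 g.

154 g/day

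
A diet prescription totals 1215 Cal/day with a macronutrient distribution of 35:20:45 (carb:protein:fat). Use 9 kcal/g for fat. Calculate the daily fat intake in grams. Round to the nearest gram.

Fat energy = 45% × 1215 = 546.75 kcal.
At 9 kcal/g: 546.75 ÷ 9 = 60.75 g.

61 g/day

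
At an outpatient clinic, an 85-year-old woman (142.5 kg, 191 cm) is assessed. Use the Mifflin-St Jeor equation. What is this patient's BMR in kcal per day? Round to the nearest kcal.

2033 kcal per day

Mifflin-St Jeor (female): BMR = 10(142.5) + 6.25(191) − 5(85) − 161 = 1425 + 1193.75 − 425 − 161 = 2032.75 kcal/day.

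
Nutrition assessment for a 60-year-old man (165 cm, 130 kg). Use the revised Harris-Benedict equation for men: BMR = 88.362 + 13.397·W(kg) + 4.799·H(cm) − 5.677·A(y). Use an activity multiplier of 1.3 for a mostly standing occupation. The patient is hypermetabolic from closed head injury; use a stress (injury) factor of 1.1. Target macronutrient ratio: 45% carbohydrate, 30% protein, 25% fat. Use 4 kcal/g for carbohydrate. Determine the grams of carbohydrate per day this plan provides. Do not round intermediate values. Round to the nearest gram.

367 g/day

Harris-Benedict: BMR = 88.362 + 13.397(130) + 4.799(165) − 5.677(60) = 2281.187 kcal/day.
TEE = 2281.187 × 1.3 = 2965.5431 kcal/day.
With stress factor 1.1: 2965.5431 × 1.1 = 3262.0974 kcal/day.
Carbohydrate energy = 45% × 3262.0974 = 1467.9438 kcal.
Carbohydrate = 1467.9438 ÷ 4 kcal/g = 366.986 g.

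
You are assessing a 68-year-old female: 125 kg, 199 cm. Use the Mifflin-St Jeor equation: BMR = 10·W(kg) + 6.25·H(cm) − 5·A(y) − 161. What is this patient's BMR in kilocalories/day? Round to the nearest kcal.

1993 kilocalories/day

Mifflin-St Jeor (female): BMR = 10(125) + 6.25(199) − 5(68) − 161 = 1250 + 1243.75 − 340 − 161 = 1992.75 kcal/day.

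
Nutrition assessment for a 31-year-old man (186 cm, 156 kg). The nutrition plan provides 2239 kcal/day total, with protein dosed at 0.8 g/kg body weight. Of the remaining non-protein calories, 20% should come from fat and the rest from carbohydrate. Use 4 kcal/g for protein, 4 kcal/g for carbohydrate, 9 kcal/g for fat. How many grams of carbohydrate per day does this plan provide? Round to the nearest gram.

Protein = 0.8 × 156 = 124.8 g → 124.8 × 4 = 499.2 kcal.
Non-protein calories = 2239 − 499.2 = 1739.8 kcal.
Fat: 20% × 1739.8 = 347.96 kcal; carbohydrate: 1391.84 kcal.
Carbohydrate: 1391.84 kcal ÷ 4 kcal/g = 347.96 g.

348 g/day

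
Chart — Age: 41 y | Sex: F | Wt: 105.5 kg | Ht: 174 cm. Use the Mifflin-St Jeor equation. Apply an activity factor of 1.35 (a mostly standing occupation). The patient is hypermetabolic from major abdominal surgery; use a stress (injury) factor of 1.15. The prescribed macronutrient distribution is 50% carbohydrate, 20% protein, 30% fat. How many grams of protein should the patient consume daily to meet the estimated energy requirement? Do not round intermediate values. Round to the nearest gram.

138 g/day

Mifflin-St Jeor (female): BMR = 10(105.5) + 6.25(174) − 5(41) − 161 = 1055 + 1087.5 − 205 − 161 = 1776.5 kcal/day.
TEE = 1776.5 × 1.35 = 2398.275 kcal/day.
With stress factor 1.15: 2398.275 × 1.15 = 2758.0163 kcal/day.
Protein energy = 20% × 2758.0163 = 551.6033 kcal.
Protein = 551.6033 ÷ 4 kcal/g = 137.9008 g.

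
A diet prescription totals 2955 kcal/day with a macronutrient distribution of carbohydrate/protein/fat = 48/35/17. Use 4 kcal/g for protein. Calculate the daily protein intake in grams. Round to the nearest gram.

259 g/day

Protein energy = 35% × 2955 = 1034.25 kcal.
At 4 kcal/g: 1034.25 ÷ 4 = 258.5625 g.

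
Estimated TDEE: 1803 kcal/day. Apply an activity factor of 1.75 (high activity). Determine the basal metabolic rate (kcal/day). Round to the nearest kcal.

1030 kcal/day

BMR = TEE ÷ activity factor = 1803 ÷ 1.75 = 1030.2857 kcal/day.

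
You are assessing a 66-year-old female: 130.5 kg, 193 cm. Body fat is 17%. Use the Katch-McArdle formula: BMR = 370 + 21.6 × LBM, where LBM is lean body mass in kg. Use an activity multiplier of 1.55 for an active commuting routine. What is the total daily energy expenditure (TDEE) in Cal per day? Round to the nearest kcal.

4200 Cal per day

LBM = 130.5 × (1 − 0.17) = 108.315 kg. Katch-McArdle: BMR = 370 + 21.6 × 108.315 = 2709.604 kcal/day.
TEE = BMR × activity factor = 2709.604 × 1.55 = 4199.8862 kcal/day.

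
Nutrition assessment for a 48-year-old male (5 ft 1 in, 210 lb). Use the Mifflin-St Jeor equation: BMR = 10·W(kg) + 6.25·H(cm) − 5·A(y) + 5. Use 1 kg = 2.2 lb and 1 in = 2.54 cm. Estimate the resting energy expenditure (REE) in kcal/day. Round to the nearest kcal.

1688 kcal/day

Convert to metric: weight = 210 ÷ 2.2 = 95.4545 kg; height = (5×12 + 1) × 2.54 = 61 × 2.54 = 154.94 cm.
Mifflin-St Jeor (male): BMR = 10(95.4545) + 6.25(154.94) − 5(48) + 5 = 954.5455 + 968.375 − 240 + 5 = 1687.9205 kcal/day.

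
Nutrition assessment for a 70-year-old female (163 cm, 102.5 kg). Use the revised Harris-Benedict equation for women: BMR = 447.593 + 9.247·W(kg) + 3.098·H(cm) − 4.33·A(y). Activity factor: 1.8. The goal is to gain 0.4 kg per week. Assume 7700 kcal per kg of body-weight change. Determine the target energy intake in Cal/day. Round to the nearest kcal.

3315 Cal/day

Harris-Benedict: BMR = 447.593 + 9.247(102.5) + 3.098(163) − 4.33(70) = 1597.2845 kcal/day.
TEE = 1597.2845 × 1.8 = 2875.1121 kcal/day.
Required daily surplus = 0.4 × 7700 ÷ 7 = 440 kcal/day.
Target intake = 2875.1121 + 440 = 3315.1121 kcal/day.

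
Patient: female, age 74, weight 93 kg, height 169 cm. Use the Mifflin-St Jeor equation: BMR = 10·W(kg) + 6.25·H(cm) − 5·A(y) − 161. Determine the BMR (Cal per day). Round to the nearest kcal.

1455 Cal per day

Mifflin-St Jeor (female): BMR = 10(93) + 6.25(169) − 5(74) − 161 = 930 + 1056.25 − 370 − 161 = 1455.25 kcal/day.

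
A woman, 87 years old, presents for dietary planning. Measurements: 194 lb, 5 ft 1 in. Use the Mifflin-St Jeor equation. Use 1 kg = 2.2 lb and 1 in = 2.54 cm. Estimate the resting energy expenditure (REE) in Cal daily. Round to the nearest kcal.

Convert to metric: weight = 194 ÷ 2.2 = 88.1818 kg; height = (5×12 + 1) × 2.54 = 61 × 2.54 = 154.94 cm.
Mifflin-St Jeor (female): BMR = 10(88.1818) + 6.25(154.94) − 5(87) − 161 = 881.8182 + 968.375 − 435 − 161 = 1254.1932 kcal/day.

1254 Cal daily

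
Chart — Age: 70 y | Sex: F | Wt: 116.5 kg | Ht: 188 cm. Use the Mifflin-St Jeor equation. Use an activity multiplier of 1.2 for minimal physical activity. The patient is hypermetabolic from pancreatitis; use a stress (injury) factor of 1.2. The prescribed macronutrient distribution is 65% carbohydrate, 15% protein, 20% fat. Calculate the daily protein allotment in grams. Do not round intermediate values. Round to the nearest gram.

99 g/day

Mifflin-St Jeor (female): BMR = 10(116.5) + 6.25(188) − 5(70) − 161 = 1165 + 1175 − 350 − 161 = 1829 kcal/day.
TEE = 1829 × 1.2 = 2194.8 kcal/day.
With stress factor 1.2: 2194.8 × 1.2 = 2633.76 kcal/day.
Protein energy = 15% × 2633.76 = 395.064 kcal.
Protein = 395.064 ÷ 4 kcal/g = 98.766 g.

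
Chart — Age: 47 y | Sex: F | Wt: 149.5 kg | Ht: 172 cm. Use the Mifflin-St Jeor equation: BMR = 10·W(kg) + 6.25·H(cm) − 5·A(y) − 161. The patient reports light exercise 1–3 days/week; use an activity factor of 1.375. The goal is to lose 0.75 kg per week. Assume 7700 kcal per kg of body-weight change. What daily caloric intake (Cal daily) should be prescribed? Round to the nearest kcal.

2164 Cal daily

Mifflin-St Jeor (female): BMR = 10(149.5) + 6.25(172) − 5(47) − 161 = 1495 + 1075 − 235 − 161 = 2174 kcal/day.
TEE = 2174 × 1.375 = 2989.25 kcal/day.
Required daily deficit = 0.75 × 7700 ÷ 7 = 825 kcal/day.
Target intake = 2989.25 − 825 = 2164.25 kcal/day.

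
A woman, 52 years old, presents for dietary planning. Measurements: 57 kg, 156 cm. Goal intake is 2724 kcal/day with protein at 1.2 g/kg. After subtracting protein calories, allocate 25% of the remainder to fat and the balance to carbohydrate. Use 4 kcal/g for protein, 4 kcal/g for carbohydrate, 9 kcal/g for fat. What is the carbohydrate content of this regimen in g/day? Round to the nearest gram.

459 g/day

Protein = 1.2 × 57 = 68.4 g → 68.4 × 4 = 273.6 kcal.
Non-protein calories = 2724 − 273.6 = 2450.4 kcal.
Fat: 25% × 2450.4 = 612.6 kcal; carbohydrate: 1837.8 kcal.
Carbohydrate: 1837.8 kcal ÷ 4 kcal/g = 459.45 g.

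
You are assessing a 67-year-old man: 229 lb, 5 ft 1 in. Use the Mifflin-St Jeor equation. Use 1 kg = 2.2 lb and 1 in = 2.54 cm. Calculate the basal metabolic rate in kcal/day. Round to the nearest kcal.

Convert to metric: weight = 229 ÷ 2.2 = 104.0909 kg; height = (5×12 + 1) × 2.54 = 61 × 2.54 = 154.94 cm.
Mifflin-St Jeor (male): BMR = 10(104.0909) + 6.25(154.94) − 5(67) + 5 = 1040.9091 + 968.375 − 335 + 5 = 1679.2841 kcal/day.

1679 kcal/day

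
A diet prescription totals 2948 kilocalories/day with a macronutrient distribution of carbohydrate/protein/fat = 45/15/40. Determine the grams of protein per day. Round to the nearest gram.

Protein energy = 15% × 2948 = 442.2 kcal.
At 4 kcal/g: 442.2 ÷ 4 = 110.55 g.

111 g/day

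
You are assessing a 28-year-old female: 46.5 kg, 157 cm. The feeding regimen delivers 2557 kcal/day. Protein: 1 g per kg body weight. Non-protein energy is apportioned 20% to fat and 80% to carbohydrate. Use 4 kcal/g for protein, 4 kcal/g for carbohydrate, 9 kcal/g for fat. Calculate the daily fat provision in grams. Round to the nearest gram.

53 g/day

Protein = 1 × 46.5 = 46.5 g → 46.5 × 4 = 186 kcal.
Non-protein calories = 2557 − 186 = 2371 kcal.
Fat: 20% × 2371 = 474.2 kcal; carbohydrate: 1896.8 kcal.
Fat: 474.2 kcal ÷ 9 kcal/g = 52.6889 g.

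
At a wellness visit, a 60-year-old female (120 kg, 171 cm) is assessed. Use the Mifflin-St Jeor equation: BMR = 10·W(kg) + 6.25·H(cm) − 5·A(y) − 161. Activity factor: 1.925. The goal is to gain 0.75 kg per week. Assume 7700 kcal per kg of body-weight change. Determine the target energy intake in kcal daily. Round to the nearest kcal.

Mifflin-St Jeor (female): BMR = 10(120) + 6.25(171) − 5(60) − 161 = 1200 + 1068.75 − 300 − 161 = 1807.75 kcal/day.
TEE = 1807.75 × 1.925 = 3479.9188 kcal/day.
Required daily surplus = 0.75 × 7700 ÷ 7 = 825 kcal/day.
Target intake = 3479.9188 + 825 = 4304.9188 kcal/day.

4305 kcal daily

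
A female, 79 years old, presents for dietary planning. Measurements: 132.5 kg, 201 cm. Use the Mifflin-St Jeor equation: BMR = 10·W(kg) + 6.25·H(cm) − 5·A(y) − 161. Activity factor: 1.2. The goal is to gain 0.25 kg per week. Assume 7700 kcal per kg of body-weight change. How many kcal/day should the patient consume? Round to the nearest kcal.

2705 kcal/day

Mifflin-St Jeor (female): BMR = 10(132.5) + 6.25(201) − 5(79) − 161 = 1325 + 1256.25 − 395 − 161 = 2025.25 kcal/day.
TEE = 2025.25 × 1.2 = 2430.3 kcal/day.
Required daily surplus = 0.25 × 7700 ÷ 7 = 275 kcal/day.
Target intake = 2430.3 + 275 = 2705.3 kcal/day.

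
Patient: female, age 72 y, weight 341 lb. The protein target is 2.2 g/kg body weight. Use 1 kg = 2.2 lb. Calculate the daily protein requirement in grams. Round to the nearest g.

Weight in kg = 341 ÷ 2.2 = 155 kg.
Protein = 2.2 g/kg × 155 kg = 341 g/day.

341 g/day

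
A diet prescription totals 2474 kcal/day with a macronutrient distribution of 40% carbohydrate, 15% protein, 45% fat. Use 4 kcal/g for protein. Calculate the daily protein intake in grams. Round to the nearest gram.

Protein energy = 15% × 2474 = 371.1 kcal.
At 4 kcal/g: 371.1 ÷ 4 = 92.775 g.

93 g/day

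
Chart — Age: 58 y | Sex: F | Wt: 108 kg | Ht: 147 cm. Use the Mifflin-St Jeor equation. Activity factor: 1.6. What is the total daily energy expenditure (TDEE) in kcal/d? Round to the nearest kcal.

Mifflin-St Jeor (female): BMR = 10(108) + 6.25(147) − 5(58) − 161 = 1080 + 918.75 − 290 − 161 = 1547.75 kcal/day.
TEE = BMR × activity factor = 1547.75 × 1.6 = 2476.4 kcal/day.

2476 kcal/d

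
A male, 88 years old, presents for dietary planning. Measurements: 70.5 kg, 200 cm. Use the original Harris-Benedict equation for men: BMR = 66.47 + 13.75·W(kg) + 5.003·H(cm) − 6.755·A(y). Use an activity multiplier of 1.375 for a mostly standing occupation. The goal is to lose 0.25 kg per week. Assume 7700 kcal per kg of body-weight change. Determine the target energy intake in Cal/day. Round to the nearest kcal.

1708 Cal/day

Harris-Benedict: BMR = 66.47 + 13.75(70.5) + 5.003(200) − 6.755(88) = 1442.005 kcal/day.
TEE = 1442.005 × 1.375 = 1982.7569 kcal/day.
Required daily deficit = 0.25 × 7700 ÷ 7 = 275 kcal/day.
Target intake = 1982.7569 − 275 = 1707.7569 kcal/day.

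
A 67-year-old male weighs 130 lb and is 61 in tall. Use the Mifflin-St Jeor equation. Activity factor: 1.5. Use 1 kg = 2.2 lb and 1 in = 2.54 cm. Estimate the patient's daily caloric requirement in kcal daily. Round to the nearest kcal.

Convert to metric: weight = 130 ÷ 2.2 = 59.0909 kg; height = 61 × 2.54 = 154.94 cm.
Mifflin-St Jeor (male): BMR = 10(59.0909) + 6.25(154.94) − 5(67) + 5 = 590.9091 + 968.375 − 335 + 5 = 1229.2841 kcal/day.
TEE = BMR × activity factor = 1229.2841 × 1.5 = 1843.9261 kcal/day.

1844 kcal daily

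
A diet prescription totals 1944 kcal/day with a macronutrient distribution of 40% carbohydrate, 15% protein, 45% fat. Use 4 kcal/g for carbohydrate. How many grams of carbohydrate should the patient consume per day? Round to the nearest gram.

194 g/day

Carbohydrate energy = 40% × 1944 = 777.6 kcal.
At 4 kcal/g: 777.6 ÷ 4 = 194.4 g.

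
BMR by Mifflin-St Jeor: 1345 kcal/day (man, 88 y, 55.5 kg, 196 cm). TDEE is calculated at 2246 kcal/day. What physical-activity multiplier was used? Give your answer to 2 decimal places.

1.67

Activity factor = TEE ÷ BMR = 2246 ÷ 1345 = 1.67.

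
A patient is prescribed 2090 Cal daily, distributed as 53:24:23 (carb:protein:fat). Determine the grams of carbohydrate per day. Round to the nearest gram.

Carbohydrate energy = 53% × 2090 = 1107.7 kcal.
At 4 kcal/g: 1107.7 ÷ 4 = 276.925 g.

277 g/day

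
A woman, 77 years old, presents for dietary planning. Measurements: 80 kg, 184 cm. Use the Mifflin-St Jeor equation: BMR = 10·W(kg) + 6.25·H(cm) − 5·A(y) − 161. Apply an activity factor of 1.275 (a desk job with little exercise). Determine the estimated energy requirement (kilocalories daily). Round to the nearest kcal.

Mifflin-St Jeor (female): BMR = 10(80) + 6.25(184) − 5(77) − 161 = 800 + 1150 − 385 − 161 = 1404 kcal/day.
TEE = BMR × activity factor = 1404 × 1.275 = 1790.1 kcal/day.

1790 kilocalories daily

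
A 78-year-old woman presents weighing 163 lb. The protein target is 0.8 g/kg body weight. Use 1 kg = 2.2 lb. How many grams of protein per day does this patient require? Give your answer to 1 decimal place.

59.3 g/day

Weight in kg = 163 ÷ 2.2 = 74.0909 kg.
Protein = 0.8 g/kg × 74.0909 kg = 59.2727 g/day.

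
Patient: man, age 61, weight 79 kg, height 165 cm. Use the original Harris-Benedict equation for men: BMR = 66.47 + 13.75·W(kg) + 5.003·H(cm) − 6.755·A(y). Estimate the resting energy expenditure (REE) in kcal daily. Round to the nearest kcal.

Harris-Benedict: BMR = 66.47 + 13.75(79) + 5.003(165) − 6.755(61) = 1566.16 kcal/day.

1566 kcal daily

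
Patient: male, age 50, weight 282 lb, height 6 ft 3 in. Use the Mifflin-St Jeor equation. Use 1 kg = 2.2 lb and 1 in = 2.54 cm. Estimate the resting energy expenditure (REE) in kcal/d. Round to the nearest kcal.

Convert to metric: weight = 282 ÷ 2.2 = 128.1818 kg; height = (6×12 + 3) × 2.54 = 75 × 2.54 = 190.5 cm.
Mifflin-St Jeor (male): BMR = 10(128.1818) + 6.25(190.5) − 5(50) + 5 = 1281.8182 + 1190.625 − 250 + 5 = 2227.4432 kcal/day.

2227 kcal/d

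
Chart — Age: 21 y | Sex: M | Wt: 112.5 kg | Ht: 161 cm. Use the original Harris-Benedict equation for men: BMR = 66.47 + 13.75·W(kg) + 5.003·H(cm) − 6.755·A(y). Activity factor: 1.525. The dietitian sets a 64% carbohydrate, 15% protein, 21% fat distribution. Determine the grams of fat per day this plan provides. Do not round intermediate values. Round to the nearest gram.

81 g/day

Harris-Benedict: BMR = 66.47 + 13.75(112.5) + 5.003(161) − 6.755(21) = 2276.973 kcal/day.
TEE = 2276.973 × 1.525 = 3472.3838 kcal/day.
Fat energy = 21% × 3472.3838 = 729.2006 kcal.
Fat = 729.2006 ÷ 9 kcal/g = 81.0223 g.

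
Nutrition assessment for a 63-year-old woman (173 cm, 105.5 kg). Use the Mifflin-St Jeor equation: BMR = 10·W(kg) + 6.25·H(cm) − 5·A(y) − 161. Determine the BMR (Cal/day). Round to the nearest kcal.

Mifflin-St Jeor (female): BMR = 10(105.5) + 6.25(173) − 5(63) − 161 = 1055 + 1081.25 − 315 − 161 = 1660.25 kcal/day.

1660 Cal/day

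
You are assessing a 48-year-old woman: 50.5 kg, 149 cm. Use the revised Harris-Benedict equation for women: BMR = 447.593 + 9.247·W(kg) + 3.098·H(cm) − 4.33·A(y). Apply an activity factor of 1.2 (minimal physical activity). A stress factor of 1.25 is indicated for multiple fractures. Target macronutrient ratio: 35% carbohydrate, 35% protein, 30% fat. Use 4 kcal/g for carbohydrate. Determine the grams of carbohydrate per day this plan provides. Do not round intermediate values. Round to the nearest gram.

153 g/day

Harris-Benedict: BMR = 447.593 + 9.247(50.5) + 3.098(149) − 4.33(48) = 1168.3285 kcal/day.
TEE = 1168.3285 × 1.2 = 1401.9942 kcal/day.
With stress factor 1.25: 1401.9942 × 1.25 = 1752.4928 kcal/day.
Carbohydrate energy = 35% × 1752.4928 = 613.3725 kcal.
Carbohydrate = 613.3725 ÷ 4 kcal/g = 153.3431 g.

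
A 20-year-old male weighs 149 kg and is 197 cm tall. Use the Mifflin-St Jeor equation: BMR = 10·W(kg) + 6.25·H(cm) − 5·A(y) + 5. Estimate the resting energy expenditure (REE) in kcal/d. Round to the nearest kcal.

Mifflin-St Jeor (male): BMR = 10(149) + 6.25(197) − 5(20) + 5 = 1490 + 1231.25 − 100 + 5 = 2626.25 kcal/day.

2626 kcal/d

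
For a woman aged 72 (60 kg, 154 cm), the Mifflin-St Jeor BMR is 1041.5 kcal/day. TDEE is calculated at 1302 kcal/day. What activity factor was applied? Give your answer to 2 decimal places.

1.25

Activity factor = TEE ÷ BMR = 1302 ÷ 1041.5 = 1.25.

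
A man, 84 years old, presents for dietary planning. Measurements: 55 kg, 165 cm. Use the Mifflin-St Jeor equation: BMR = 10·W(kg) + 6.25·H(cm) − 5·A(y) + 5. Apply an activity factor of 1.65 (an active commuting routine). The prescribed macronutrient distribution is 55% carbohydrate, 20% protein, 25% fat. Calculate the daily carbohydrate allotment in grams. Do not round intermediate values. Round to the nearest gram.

Mifflin-St Jeor (male): BMR = 10(55) + 6.25(165) − 5(84) + 5 = 550 + 1031.25 − 420 + 5 = 1166.25 kcal/day.
TEE = 1166.25 × 1.65 = 1924.3125 kcal/day.
Carbohydrate energy = 55% × 1924.3125 = 1058.3719 kcal.
Carbohydrate = 1058.3719 ÷ 4 kcal/g = 264.593 g.

265 g/day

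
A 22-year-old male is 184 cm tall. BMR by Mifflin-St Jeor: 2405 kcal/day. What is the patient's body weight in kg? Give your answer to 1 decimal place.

2405 = 10·W + 6.25(184) − 5(22) + 5
10·W = 2405 − 1045 = 1360, so W = 136 kg.

136.0 kg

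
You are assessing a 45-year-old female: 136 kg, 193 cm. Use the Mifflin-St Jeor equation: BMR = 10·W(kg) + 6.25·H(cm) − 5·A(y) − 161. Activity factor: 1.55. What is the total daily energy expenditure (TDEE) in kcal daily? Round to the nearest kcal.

Mifflin-St Jeor (female): BMR = 10(136) + 6.25(193) − 5(45) − 161 = 1360 + 1206.25 − 225 − 161 = 2180.25 kcal/day.
TEE = BMR × activity factor = 2180.25 × 1.55 = 3379.3875 kcal/day.

3379 kcal daily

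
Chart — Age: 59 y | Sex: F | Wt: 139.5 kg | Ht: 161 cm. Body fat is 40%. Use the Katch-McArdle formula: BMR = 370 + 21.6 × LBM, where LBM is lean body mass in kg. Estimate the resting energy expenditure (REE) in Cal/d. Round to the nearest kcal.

LBM = 139.5 × (1 − 0.4) = 83.7 kg. Katch-McArdle: BMR = 370 + 21.6 × 83.7 = 2177.92 kcal/day.

2178 Cal/d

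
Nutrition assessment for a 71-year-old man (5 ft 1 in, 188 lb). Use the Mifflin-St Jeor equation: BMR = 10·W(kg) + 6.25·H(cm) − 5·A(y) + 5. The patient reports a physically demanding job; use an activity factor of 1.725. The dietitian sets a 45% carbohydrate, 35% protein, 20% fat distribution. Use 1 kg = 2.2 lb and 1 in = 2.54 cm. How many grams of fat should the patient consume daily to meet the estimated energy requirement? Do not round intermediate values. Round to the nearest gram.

Convert to metric: weight = 188 ÷ 2.2 = 85.4545 kg; height = (5×12 + 1) × 2.54 = 61 × 2.54 = 154.94 cm.
Mifflin-St Jeor (male): BMR = 10(85.4545) + 6.25(154.94) − 5(71) + 5 = 854.5455 + 968.375 − 355 + 5 = 1472.9205 kcal/day.
TEE = 1472.9205 × 1.725 = 2540.7878 kcal/day.
Fat energy = 20% × 2540.7878 = 508.1576 kcal.
Fat = 508.1576 ÷ 9 kcal/g = 56.462 g.

56 g/day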